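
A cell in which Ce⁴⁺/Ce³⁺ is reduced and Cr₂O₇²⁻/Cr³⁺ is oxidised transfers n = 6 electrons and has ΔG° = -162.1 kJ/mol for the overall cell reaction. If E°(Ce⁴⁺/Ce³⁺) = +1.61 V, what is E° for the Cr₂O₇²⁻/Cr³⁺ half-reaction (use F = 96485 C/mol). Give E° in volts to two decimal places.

E°cell = −ΔG°/(nF) = −(-162.1×10³)/((6)(96485)) = +0.280 V.
Since Ce⁴⁺/Ce³⁺ is the cathode and Cr₂O₇²⁻/Cr³⁺ the anode, E°cell = E°(Ce⁴⁺/Ce³⁺) − E°(Cr₂O₇²⁻/Cr³⁺).
So E°(Cr₂O₇²⁻/Cr³⁺) = E°(Ce⁴⁺/Ce³⁺) − E°cell = (+1.61) − (+0.280) = +1.33 V.

+1.33 V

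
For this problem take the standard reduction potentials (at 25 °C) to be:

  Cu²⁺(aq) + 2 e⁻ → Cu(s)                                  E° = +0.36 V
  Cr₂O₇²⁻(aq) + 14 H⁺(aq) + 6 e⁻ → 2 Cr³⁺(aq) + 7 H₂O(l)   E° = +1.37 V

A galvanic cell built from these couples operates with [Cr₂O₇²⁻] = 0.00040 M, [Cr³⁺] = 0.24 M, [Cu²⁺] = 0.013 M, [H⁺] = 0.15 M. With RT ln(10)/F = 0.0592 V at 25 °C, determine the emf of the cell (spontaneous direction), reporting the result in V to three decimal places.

+0.931 V

Cr₂O₇²⁻/Cr³⁺ is the cathode (higher E°), Cu²⁺/Cu the anode: E°cell = +1.37 − (+0.36) = +1.01 V, n = 6.
Overall: Cr₂O₇²⁻(aq) + 14 H⁺(aq) + 3 Cu(s) → 2 Cr³⁺(aq) + 7 H₂O(l) + 3 Cu²⁺(aq)
Q = [Cr³⁺]^2·[Cu²⁺]^3 / ([Cr₂O₇²⁻]·[H⁺]^14); log Q = 8.035.
E = E° − (0.0592/n) log Q = +1.01 − (0.0592/6)(8.035) = +0.931 V.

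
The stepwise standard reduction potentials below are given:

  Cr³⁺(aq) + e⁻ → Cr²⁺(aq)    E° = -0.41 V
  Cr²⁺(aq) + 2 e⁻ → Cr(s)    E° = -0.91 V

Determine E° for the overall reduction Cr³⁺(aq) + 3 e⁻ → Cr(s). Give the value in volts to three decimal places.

Since ΔG° = −nFE° is additive over sequential reductions, n₃E°₃ = n₁E°₁ + n₂E°₂.
E°₃ = (1×-0.41 + 2×-0.91) / 3 = (-2.230) / 3 = -0.743 V.

-0.743 V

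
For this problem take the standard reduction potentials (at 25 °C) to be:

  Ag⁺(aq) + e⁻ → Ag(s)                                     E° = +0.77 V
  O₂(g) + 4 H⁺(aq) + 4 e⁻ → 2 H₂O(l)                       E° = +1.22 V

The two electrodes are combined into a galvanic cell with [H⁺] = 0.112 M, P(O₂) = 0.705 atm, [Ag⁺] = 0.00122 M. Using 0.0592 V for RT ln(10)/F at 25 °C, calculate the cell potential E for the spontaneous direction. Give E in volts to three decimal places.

+0.564 V

O₂/H₂O is the cathode (higher E°), Ag⁺/Ag the anode: E°cell = +1.22 − (+0.77) = +0.45 V, n = 4.
Overall: O₂(g) + 4 H⁺(aq) + 4 Ag(s) → 2 H₂O(l) + 4 Ag⁺(aq)
Q = [Ag⁺]^4 / (P(O₂)·[H⁺]^4); log Q = -7.700.
E = E° − (0.0592/n) log Q = +0.45 − (0.0592/4)(-7.700) = +0.564 V.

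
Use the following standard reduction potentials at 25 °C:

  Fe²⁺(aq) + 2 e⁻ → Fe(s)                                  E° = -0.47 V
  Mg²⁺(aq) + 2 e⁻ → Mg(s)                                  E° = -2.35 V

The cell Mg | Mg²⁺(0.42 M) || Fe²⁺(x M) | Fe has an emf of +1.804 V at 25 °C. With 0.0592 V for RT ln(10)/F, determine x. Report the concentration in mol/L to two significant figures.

Fe²⁺/Fe is the cathode, Mg²⁺/Mg the anode: E°cell = +1.88 V, n = 2.
Overall reaction: Fe²⁺(aq) + Mg(s) → Fe(s) + Mg²⁺(aq); Q = [Mg²⁺]^1/[Fe²⁺]^1.
From E = E° − (0.0592/n) log Q: log Q = (E° − E)·n/0.0592 = (+1.88 − (+1.804))·2/0.0592 = 2.5676.
So 1·log[Fe²⁺] = 1·log(0.42) − log Q = -0.3768 − (2.5676) = -2.9444; [Fe²⁺] = 10^(-2.9444) ≈ 0.0011 M.

0.0011 M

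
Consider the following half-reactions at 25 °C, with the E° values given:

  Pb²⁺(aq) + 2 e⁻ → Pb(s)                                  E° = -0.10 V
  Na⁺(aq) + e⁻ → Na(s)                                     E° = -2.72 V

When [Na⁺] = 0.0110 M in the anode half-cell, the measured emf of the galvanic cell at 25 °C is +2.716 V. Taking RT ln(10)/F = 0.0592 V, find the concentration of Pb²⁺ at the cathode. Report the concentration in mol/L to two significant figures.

0.21 M

Pb²⁺/Pb is the cathode, Na⁺/Na the anode: E°cell = +2.62 V, n = 2.
Overall reaction: Pb²⁺(aq) + 2 Na(s) → Pb(s) + 2 Na⁺(aq); Q = [Na⁺]^2/[Pb²⁺]^1.
From E = E° − (0.0592/n) log Q: log Q = (E° − E)·n/0.0592 = (+2.62 − (+2.716))·2/0.0592 = -3.2432.
So 1·log[Pb²⁺] = 2·log(0.011) − log Q = -3.9172 − (-3.2432) = -0.6740; [Pb²⁺] = 10^(-0.6740) ≈ 0.21 M.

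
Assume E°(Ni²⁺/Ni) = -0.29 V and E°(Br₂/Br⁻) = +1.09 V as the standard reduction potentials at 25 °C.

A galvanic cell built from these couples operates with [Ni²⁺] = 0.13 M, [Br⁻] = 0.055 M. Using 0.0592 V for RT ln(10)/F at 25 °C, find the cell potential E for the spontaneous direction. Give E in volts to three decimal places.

+1.481 V

Br₂/Br⁻ is the cathode (higher E°), Ni²⁺/Ni the anode: E°cell = +1.09 − (-0.29) = +1.38 V, n = 2.
Overall: Br₂(l) + Ni(s) → 2 Br⁻(aq) + Ni²⁺(aq)
Q = [Br⁻]^2·[Ni²⁺]; log Q = -3.405.
E = E° − (0.0592/n) log Q = +1.38 − (0.0592/2)(-3.405) = +1.481 V.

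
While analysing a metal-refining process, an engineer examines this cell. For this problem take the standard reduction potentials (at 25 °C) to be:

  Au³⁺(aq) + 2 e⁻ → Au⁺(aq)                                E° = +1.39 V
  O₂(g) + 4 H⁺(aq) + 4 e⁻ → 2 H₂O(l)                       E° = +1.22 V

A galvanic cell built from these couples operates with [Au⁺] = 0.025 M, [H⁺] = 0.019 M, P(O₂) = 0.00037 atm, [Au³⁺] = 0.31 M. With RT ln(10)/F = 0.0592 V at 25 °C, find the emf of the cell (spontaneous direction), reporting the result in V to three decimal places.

+0.355 V

Au³⁺/Au⁺ is the cathode (higher E°), O₂/H₂O the anode: E°cell = +1.39 − (+1.22) = +0.17 V, n = 4.
Overall: 2 Au³⁺(aq) + 2 H₂O(l) → 2 Au⁺(aq) + O₂(g) + 4 H⁺(aq)
Q = [Au⁺]^2·P(O₂)·[H⁺]^4 / ([Au³⁺]^2); log Q = -12.504.
E = E° − (0.0592/n) log Q = +0.17 − (0.0592/4)(-12.504) = +0.355 V.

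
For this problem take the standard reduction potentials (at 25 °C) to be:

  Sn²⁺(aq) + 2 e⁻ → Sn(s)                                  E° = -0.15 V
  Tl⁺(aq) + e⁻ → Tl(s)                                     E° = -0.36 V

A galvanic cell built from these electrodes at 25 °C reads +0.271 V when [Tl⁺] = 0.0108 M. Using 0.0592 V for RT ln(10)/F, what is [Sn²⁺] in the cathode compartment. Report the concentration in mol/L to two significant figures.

Sn²⁺/Sn is the cathode, Tl⁺/Tl the anode: E°cell = +0.21 V, n = 2.
Overall reaction: Sn²⁺(aq) + 2 Tl(s) → Sn(s) + 2 Tl⁺(aq); Q = [Tl⁺]^2/[Sn²⁺]^1.
From E = E° − (0.0592/n) log Q: log Q = (E° − E)·n/0.0592 = (+0.21 − (+0.271))·2/0.0592 = -2.0608.
So 1·log[Sn²⁺] = 2·log(0.0108) − log Q = -3.9332 − (-2.0608) = -1.8724; [Sn²⁺] = 10^(-1.8724) ≈ 0.013 M.

0.013 M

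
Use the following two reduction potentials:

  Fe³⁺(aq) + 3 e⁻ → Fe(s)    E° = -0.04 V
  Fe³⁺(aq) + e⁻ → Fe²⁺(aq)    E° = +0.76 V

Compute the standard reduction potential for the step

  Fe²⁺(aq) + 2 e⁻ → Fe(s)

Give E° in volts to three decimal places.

Sequential free energies add, so n₃E°₃ = n₁E°₁ + n₂E°₂.
With n₃ = 3, and the known step contributing 1×(+0.76) V, the unknown satisfies 2·E° = 3×(-0.04) − 1×(+0.76) = -0.880.
E° = -0.880 / 2 = -0.440 V.

-0.440 V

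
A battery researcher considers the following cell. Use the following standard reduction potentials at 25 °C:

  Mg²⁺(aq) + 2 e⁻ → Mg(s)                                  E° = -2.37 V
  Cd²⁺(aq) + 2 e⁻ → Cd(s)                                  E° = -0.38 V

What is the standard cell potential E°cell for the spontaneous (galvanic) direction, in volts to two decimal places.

+1.99 V

The Cd²⁺/Cd couple has the higher reduction potential, so it is the cathode; Mg²⁺/Mg is oxidised at the anode.
E°cell = E°(cathode) − E°(anode) = (-0.38) − (-2.37) = +1.99 V.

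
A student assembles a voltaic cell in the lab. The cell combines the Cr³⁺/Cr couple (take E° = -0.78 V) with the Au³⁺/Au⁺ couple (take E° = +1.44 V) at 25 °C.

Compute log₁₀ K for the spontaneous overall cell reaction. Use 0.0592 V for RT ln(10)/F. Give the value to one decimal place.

Cathode: Au³⁺/Au⁺; anode: Cr³⁺/Cr. E°cell = +2.22 V, n = 6.
log K = nE°cell / 0.0592 = (6)(+2.22) / 0.0592 = 225.0.

225.0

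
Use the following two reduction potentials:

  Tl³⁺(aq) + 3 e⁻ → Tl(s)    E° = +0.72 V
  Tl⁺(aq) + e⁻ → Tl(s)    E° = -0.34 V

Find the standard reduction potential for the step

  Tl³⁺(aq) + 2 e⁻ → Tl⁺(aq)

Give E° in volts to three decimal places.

Sequential free energies add, so n₃E°₃ = n₁E°₁ + n₂E°₂.
With n₃ = 3, and the known step contributing 1×(-0.34) V, the unknown satisfies 2·E° = 3×(+0.72) − 1×(-0.34) = +2.500.
E° = +2.500 / 2 = +1.250 V.

+1.250 V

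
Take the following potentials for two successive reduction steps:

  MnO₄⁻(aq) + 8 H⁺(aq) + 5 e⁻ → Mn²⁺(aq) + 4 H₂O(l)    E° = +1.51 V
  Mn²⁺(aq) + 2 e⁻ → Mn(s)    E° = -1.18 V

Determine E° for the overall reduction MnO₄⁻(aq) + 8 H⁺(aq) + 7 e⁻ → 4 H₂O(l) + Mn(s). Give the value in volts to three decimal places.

+0.741 V

Since ΔG° = −nFE° is additive over sequential reductions, n₃E°₃ = n₁E°₁ + n₂E°₂.
E°₃ = (5×+1.51 + 2×-1.18) / 7 = (+5.190) / 7 = +0.741 V.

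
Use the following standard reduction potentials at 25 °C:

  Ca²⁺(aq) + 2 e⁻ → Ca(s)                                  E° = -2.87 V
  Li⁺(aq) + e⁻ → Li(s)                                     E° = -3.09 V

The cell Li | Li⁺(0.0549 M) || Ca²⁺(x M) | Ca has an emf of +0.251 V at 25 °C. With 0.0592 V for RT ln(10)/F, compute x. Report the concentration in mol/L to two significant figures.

0.034 M

Ca²⁺/Ca is the cathode, Li⁺/Li the anode: E°cell = +0.22 V, n = 2.
Overall reaction: Ca²⁺(aq) + 2 Li(s) → Ca(s) + 2 Li⁺(aq); Q = [Li⁺]^2/[Ca²⁺]^1.
From E = E° − (0.0592/n) log Q: log Q = (E° − E)·n/0.0592 = (+0.22 − (+0.251))·2/0.0592 = -1.0473.
So 1·log[Ca²⁺] = 2·log(0.0549) − log Q = -2.5209 − (-1.0473) = -1.4736; [Ca²⁺] = 10^(-1.4736) ≈ 0.034 M.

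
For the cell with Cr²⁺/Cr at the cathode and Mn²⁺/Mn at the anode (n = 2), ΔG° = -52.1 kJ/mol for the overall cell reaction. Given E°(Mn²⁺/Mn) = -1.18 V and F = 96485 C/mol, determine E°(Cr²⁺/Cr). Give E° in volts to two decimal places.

-0.91 V

E°cell = −ΔG°/(nF) = −(-52.1×10³)/((2)(96485)) = +0.270 V.
Since Cr²⁺/Cr is the cathode and Mn²⁺/Mn the anode, E°cell = E°(Cr²⁺/Cr) − E°(Mn²⁺/Mn).
So E°(Cr²⁺/Cr) = E°cell + E°(Mn²⁺/Mn) = +0.270 + (-1.18) = -0.91 V.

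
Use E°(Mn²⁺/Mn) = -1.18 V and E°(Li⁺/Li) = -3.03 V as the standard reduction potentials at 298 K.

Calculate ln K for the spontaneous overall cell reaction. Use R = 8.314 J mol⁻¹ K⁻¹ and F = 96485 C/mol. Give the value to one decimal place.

144.1

Cathode: Mn²⁺/Mn; anode: Li⁺/Li. E°cell = (-1.18) − (-3.03) = +1.85 V, with n = 2.
ΔG° = −nFE° = −RT ln K, so ln K = nFE°/(RT) = (2)(96485)(+1.85) / ((8.314)(298)) = 144.090.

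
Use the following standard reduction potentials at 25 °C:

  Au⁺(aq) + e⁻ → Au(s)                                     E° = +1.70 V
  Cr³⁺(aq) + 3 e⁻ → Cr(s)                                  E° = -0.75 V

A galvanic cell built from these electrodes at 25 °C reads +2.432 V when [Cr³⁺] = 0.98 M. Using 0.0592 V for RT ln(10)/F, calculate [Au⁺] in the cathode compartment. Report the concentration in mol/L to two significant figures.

0.49 M

Au⁺/Au is the cathode, Cr³⁺/Cr the anode: E°cell = +2.45 V, n = 3.
Overall reaction: 3 Au⁺(aq) + Cr(s) → 3 Au(s) + Cr³⁺(aq); Q = [Cr³⁺]^1/[Au⁺]^3.
From E = E° − (0.0592/n) log Q: log Q = (E° − E)·n/0.0592 = (+2.45 − (+2.432))·3/0.0592 = 0.9122.
So 3·log[Au⁺] = 1·log(0.98) − log Q = -0.0088 − (0.9122) = -0.9210; log[Au⁺] = -0.9210 / 3 = -0.3070; [Au⁺] = 10^(-0.3070) ≈ 0.49 M.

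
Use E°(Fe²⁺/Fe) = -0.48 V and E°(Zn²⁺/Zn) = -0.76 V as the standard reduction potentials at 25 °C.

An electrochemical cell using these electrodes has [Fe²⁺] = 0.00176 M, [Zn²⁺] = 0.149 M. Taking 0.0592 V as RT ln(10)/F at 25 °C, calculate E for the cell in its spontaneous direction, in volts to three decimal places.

Fe²⁺/Fe is the cathode (higher E°), Zn²⁺/Zn the anode: E°cell = -0.48 − (-0.76) = +0.28 V, n = 2.
Overall: Fe²⁺(aq) + Zn(s) → Fe(s) + Zn²⁺(aq)
Q = [Zn²⁺] / ([Fe²⁺]); log Q = 1.928.
E = E° − (0.0592/n) log Q = +0.28 − (0.0592/2)(1.928) = +0.223 V.

+0.223 V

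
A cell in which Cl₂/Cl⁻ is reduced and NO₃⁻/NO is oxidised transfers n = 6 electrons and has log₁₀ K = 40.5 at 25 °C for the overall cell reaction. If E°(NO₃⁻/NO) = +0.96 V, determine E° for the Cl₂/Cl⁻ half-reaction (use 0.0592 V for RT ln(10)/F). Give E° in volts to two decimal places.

E°cell = (0.0592/n)·log K = (0.0592/6)(40.5) = +0.400 V.
Since Cl₂/Cl⁻ is the cathode and NO₃⁻/NO the anode, E°cell = E°(Cl₂/Cl⁻) − E°(NO₃⁻/NO).
So E°(Cl₂/Cl⁻) = E°cell + E°(NO₃⁻/NO) = +0.400 + (+0.96) = +1.36 V.

+1.36 V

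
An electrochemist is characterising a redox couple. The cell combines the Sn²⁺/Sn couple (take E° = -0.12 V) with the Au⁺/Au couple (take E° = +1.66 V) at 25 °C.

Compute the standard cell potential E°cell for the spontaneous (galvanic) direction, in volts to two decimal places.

+1.78 V

The Au⁺/Au couple has the higher reduction potential, so it is the cathode; Sn²⁺/Sn is oxidised at the anode.
E°cell = E°(cathode) − E°(anode) = (+1.66) − (-0.12) = +1.78 V.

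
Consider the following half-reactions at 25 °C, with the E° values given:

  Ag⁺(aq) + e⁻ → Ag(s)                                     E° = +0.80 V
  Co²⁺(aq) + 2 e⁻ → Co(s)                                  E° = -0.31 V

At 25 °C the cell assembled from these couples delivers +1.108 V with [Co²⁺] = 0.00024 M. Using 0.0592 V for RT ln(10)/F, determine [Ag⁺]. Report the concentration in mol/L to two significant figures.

0.014 M

Ag⁺/Ag is the cathode, Co²⁺/Co the anode: E°cell = +1.11 V, n = 2.
Overall reaction: 2 Ag⁺(aq) + Co(s) → 2 Ag(s) + Co²⁺(aq); Q = [Co²⁺]^1/[Ag⁺]^2.
From E = E° − (0.0592/n) log Q: log Q = (E° − E)·n/0.0592 = (+1.11 − (+1.108))·2/0.0592 = 0.0676.
So 2·log[Ag⁺] = 1·log(0.00024) − log Q = -3.6198 − (0.0676) = -3.6874; log[Ag⁺] = -3.6874 / 2 = -1.8437; [Ag⁺] = 10^(-1.8437) ≈ 0.014 M.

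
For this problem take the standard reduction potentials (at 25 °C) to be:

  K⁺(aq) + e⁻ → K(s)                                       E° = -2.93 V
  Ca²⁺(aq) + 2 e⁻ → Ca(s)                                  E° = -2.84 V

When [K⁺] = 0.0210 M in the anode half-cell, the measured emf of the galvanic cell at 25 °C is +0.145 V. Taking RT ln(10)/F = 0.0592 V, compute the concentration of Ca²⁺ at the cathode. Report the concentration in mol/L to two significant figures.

0.032 M

Ca²⁺/Ca is the cathode, K⁺/K the anode: E°cell = +0.09 V, n = 2.
Overall reaction: Ca²⁺(aq) + 2 K(s) → Ca(s) + 2 K⁺(aq); Q = [K⁺]^2/[Ca²⁺]^1.
From E = E° − (0.0592/n) log Q: log Q = (E° − E)·n/0.0592 = (+0.09 − (+0.145))·2/0.0592 = -1.8581.
So 1·log[Ca²⁺] = 2·log(0.021) − log Q = -3.3556 − (-1.8581) = -1.4975; [Ca²⁺] = 10^(-1.4975) ≈ 0.032 M.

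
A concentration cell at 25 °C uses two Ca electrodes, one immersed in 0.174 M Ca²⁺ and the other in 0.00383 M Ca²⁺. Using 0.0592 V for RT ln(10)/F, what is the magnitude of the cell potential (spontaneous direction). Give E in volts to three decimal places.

+0.049 V

For a concentration cell E°cell = 0. The 0.174 M side is the cathode (reduction is favoured where [Ca²⁺] is higher).
With n = 2, E = −(0.0592/2) log([Ca²⁺]ₐₙ/[Ca²⁺]꜀ₐₜ) = −(0.0592/2) log(0.00383/0.174) = −(0.0592/2)(-1.657) = +0.049 V.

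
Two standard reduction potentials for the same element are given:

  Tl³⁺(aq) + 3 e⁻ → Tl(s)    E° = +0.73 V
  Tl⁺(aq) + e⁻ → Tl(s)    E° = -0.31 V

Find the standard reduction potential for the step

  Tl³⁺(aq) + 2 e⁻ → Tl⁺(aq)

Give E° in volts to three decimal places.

+1.250 V

Sequential free energies add, so n₃E°₃ = n₁E°₁ + n₂E°₂.
With n₃ = 3, and the known step contributing 1×(-0.31) V, the unknown satisfies 2·E° = 3×(+0.73) − 1×(-0.31) = +2.500.
E° = +2.500 / 2 = +1.250 V.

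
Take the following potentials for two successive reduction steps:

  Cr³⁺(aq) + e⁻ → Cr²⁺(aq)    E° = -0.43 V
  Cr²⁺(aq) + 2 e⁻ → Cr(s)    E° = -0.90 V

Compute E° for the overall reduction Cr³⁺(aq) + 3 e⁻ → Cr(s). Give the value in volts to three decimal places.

-0.743 V

Standard free energies of sequential steps add: ΔG°₃ = ΔG°₁ + ΔG°₂, so n₃E°₃ = n₁E°₁ + n₂E°₂.
E°₃ = (1×-0.43 + 2×-0.90) / 3 = (-2.230) / 3 = -0.743 V.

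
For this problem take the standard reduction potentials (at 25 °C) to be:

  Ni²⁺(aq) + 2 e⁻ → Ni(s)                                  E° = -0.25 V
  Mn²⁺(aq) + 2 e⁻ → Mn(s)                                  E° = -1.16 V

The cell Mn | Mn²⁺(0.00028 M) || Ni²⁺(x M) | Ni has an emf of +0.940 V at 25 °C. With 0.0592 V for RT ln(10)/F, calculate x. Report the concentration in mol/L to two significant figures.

Ni²⁺/Ni is the cathode, Mn²⁺/Mn the anode: E°cell = +0.91 V, n = 2.
Overall reaction: Ni²⁺(aq) + Mn(s) → Ni(s) + Mn²⁺(aq); Q = [Mn²⁺]^1/[Ni²⁺]^1.
From E = E° − (0.0592/n) log Q: log Q = (E° − E)·n/0.0592 = (+0.91 − (+0.940))·2/0.0592 = -1.0135.
So 1·log[Ni²⁺] = 1·log(0.00028) − log Q = -3.5528 − (-1.0135) = -2.5393; [Ni²⁺] = 10^(-2.5393) ≈ 0.0029 M.

0.0029 M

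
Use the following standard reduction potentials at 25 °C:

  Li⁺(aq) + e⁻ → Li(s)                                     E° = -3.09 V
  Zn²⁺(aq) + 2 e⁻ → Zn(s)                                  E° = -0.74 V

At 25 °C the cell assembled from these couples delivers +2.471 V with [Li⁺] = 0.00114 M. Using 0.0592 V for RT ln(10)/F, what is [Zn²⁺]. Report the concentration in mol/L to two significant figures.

Zn²⁺/Zn is the cathode, Li⁺/Li the anode: E°cell = +2.35 V, n = 2.
Overall reaction: Zn²⁺(aq) + 2 Li(s) → Zn(s) + 2 Li⁺(aq); Q = [Li⁺]^2/[Zn²⁺]^1.
From E = E° − (0.0592/n) log Q: log Q = (E° − E)·n/0.0592 = (+2.35 − (+2.471))·2/0.0592 = -4.0878.
So 1·log[Zn²⁺] = 2·log(0.00114) − log Q = -5.8862 − (-4.0878) = -1.7984; [Zn²⁺] = 10^(-1.7984) ≈ 0.016 M.

0.016 M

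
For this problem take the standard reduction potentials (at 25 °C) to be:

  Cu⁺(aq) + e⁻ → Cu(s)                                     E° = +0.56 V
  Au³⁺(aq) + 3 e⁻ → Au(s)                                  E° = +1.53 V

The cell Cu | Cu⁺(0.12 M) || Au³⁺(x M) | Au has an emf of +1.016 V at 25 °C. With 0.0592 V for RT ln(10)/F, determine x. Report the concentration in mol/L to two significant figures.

Au³⁺/Au is the cathode, Cu⁺/Cu the anode: E°cell = +0.97 V, n = 3.
Overall reaction: Au³⁺(aq) + 3 Cu(s) → Au(s) + 3 Cu⁺(aq); Q = [Cu⁺]^3/[Au³⁺]^1.
From E = E° − (0.0592/n) log Q: log Q = (E° − E)·n/0.0592 = (+0.97 − (+1.016))·3/0.0592 = -2.3311.
So 1·log[Au³⁺] = 3·log(0.12) − log Q = -2.7625 − (-2.3311) = -0.4314; [Au³⁺] = 10^(-0.4314) ≈ 0.37 M.

0.37 M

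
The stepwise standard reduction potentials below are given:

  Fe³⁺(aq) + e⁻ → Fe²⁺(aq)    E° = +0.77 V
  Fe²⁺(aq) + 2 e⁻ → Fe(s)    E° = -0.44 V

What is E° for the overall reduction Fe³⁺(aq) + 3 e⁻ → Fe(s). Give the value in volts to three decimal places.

-0.037 V

Standard free energies of sequential steps add: ΔG°₃ = ΔG°₁ + ΔG°₂, so n₃E°₃ = n₁E°₁ + n₂E°₂.
E°₃ = (1×+0.77 + 2×-0.44) / 3 = (-0.110) / 3 = -0.037 V.
Simply averaging or adding the two E° values would be wrong; the electron-weighted sum is required.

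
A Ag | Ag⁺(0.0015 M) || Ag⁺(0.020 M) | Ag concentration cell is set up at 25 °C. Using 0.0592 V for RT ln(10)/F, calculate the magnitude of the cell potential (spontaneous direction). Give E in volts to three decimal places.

+0.067 V

For a concentration cell E°cell = 0. The 0.020 M side is the cathode (reduction is favoured where [Ag⁺] is higher).
With n = 1, E = −(0.0592/1) log([Ag⁺]ₐₙ/[Ag⁺]꜀ₐₜ) = −(0.0592/1) log(0.0015/0.02) = −(0.0592/1)(-1.125) = +0.067 V.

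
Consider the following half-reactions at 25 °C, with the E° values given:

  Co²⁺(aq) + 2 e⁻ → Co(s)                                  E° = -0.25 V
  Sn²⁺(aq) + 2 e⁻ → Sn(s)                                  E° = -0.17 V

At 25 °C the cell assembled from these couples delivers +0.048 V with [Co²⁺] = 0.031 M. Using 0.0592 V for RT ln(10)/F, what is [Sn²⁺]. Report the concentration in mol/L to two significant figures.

Sn²⁺/Sn is the cathode, Co²⁺/Co the anode: E°cell = +0.08 V, n = 2.
Overall reaction: Sn²⁺(aq) + Co(s) → Sn(s) + Co²⁺(aq); Q = [Co²⁺]^1/[Sn²⁺]^1.
From E = E° − (0.0592/n) log Q: log Q = (E° − E)·n/0.0592 = (+0.08 − (+0.048))·2/0.0592 = 1.0811.
So 1·log[Sn²⁺] = 1·log(0.031) − log Q = -1.5086 − (1.0811) = -2.5897; [Sn²⁺] = 10^(-2.5897) ≈ 0.0026 M.

0.0026 M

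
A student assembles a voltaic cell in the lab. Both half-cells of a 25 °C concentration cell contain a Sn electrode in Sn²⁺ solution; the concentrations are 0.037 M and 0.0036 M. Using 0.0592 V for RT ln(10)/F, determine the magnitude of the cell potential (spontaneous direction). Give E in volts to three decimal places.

+0.030 V

For a concentration cell E°cell = 0. The 0.037 M side is the cathode (reduction is favoured where [Sn²⁺] is higher).
With n = 2, E = −(0.0592/2) log([Sn²⁺]ₐₙ/[Sn²⁺]꜀ₐₜ) = −(0.0592/2) log(0.0036/0.037) = −(0.0592/2)(-1.012) = +0.030 V.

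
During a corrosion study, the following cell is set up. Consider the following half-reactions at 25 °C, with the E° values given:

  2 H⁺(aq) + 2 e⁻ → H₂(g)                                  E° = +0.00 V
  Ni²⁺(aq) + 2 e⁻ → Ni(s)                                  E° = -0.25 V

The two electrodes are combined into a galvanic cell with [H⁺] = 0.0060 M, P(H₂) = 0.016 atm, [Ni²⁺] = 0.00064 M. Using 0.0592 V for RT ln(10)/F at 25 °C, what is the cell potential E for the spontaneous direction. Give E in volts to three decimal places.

+0.266 V

H⁺/H₂ is the cathode (higher E°), Ni²⁺/Ni the anode: E°cell = +0.00 − (-0.25) = +0.25 V, n = 2.
Overall: 2 H⁺(aq) + Ni(s) → H₂(g) + Ni²⁺(aq)
Q = P(H₂)·[Ni²⁺] / ([H⁺]^2); log Q = -0.546.
E = E° − (0.0592/n) log Q = +0.25 − (0.0592/2)(-0.546) = +0.266 V.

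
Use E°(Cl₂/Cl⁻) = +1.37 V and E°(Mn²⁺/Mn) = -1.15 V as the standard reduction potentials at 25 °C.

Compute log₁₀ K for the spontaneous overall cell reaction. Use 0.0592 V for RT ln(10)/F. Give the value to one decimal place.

85.1

Cathode: Cl₂/Cl⁻; anode: Mn²⁺/Mn. E°cell = +2.52 V, n = 2.
log K = nE°cell / 0.0592 = (2)(+2.52) / 0.0592 = 85.1.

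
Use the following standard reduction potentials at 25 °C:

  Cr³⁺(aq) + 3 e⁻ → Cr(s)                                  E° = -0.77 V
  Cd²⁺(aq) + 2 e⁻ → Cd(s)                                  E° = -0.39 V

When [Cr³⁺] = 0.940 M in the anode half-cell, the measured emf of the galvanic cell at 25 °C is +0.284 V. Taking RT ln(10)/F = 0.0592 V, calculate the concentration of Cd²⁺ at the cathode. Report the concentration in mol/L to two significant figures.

0.00055 M

Cd²⁺/Cd is the cathode, Cr³⁺/Cr the anode: E°cell = +0.38 V, n = 6.
Overall reaction: 3 Cd²⁺(aq) + 2 Cr(s) → 3 Cd(s) + 2 Cr³⁺(aq); Q = [Cr³⁺]^2/[Cd²⁺]^3.
From E = E° − (0.0592/n) log Q: log Q = (E° − E)·n/0.0592 = (+0.38 − (+0.284))·6/0.0592 = 9.7297.
So 3·log[Cd²⁺] = 2·log(0.94) − log Q = -0.0537 − (9.7297) = -9.7834; log[Cd²⁺] = -9.7834 / 3 = -3.2611; [Cd²⁺] = 10^(-3.2611) ≈ 0.00055 M.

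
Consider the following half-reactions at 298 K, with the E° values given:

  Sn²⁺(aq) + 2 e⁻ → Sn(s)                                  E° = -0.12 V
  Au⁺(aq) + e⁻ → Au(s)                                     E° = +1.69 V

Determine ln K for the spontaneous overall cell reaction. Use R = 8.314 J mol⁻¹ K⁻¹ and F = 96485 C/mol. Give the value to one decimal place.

Cathode: Au⁺/Au; anode: Sn²⁺/Sn. E°cell = (+1.69) − (-0.12) = +1.81 V, with n = 2.
ΔG° = −nFE° = −RT ln K, so ln K = nFE°/(RT) = (2)(96485)(+1.81) / ((8.314)(298)) = 140.975.

141.0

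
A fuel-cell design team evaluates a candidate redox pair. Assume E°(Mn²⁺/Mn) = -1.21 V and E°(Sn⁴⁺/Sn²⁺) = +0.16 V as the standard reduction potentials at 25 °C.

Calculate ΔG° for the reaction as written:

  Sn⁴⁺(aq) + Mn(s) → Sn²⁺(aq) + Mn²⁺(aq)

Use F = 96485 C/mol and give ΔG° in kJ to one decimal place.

-264.4 kJ

As written, Sn⁴⁺/Sn²⁺ is reduced (cathode) and Mn²⁺/Mn is oxidised (anode), so E°cell = (+0.16) − (-1.21) = +1.37 V.
Balancing electrons gives n = 2.
ΔG° = −nFE° = −(2)(96485)(+1.37) = -264,369 J = -264.4 kJ.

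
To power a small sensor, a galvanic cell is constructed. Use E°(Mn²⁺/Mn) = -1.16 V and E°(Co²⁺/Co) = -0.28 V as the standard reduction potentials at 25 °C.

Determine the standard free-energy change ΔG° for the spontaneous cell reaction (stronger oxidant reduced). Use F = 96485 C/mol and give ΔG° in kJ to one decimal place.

-169.8 kJ

Co²⁺/Co (E° = -0.28 V) is the cathode; Mn²⁺/Mn (E° = -1.16 V) is the anode, so E°cell = +0.88 V.
Balancing electrons gives n = 2 (lcm of 2 and 2).
ΔG° = −nFE° = −(2)(96485)(+0.88) = -169,814 J = -169.8 kJ.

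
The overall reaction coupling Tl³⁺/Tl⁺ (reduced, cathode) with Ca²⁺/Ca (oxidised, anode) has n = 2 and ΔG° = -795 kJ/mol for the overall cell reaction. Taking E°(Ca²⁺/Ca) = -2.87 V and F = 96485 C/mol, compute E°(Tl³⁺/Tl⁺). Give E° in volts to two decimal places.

E°cell = −ΔG°/(nF) = −(-795×10³)/((2)(96485)) = +4.120 V.
Since Tl³⁺/Tl⁺ is the cathode and Ca²⁺/Ca the anode, E°cell = E°(Tl³⁺/Tl⁺) − E°(Ca²⁺/Ca).
So E°(Tl³⁺/Tl⁺) = E°cell + E°(Ca²⁺/Ca) = +4.120 + (-2.87) = +1.25 V.

+1.25 V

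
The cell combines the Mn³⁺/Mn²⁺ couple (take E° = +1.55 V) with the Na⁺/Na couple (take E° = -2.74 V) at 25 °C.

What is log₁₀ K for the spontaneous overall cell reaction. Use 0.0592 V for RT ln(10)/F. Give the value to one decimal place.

Cathode: Mn³⁺/Mn²⁺; anode: Na⁺/Na. E°cell = +4.29 V, n = 1.
log K = nE°cell / 0.0592 = (1)(+4.29) / 0.0592 = 72.5.

72.5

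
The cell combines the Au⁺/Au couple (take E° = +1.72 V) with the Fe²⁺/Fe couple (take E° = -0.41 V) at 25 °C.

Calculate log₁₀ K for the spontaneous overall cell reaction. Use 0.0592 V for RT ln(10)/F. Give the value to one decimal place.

72.0

Cathode: Au⁺/Au; anode: Fe²⁺/Fe. E°cell = +2.13 V, n = 2.
log K = nE°cell / 0.0592 = (2)(+2.13) / 0.0592 = 72.0.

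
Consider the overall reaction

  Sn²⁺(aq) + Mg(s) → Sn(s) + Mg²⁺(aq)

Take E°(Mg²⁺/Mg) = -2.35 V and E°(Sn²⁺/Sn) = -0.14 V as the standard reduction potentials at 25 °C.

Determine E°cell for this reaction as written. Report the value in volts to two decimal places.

+2.21 V

The Sn²⁺/Sn couple has the higher reduction potential, so it is the cathode; Mg²⁺/Mg is oxidised at the anode.
E°cell = E°(cathode) − E°(anode) = (-0.14) − (-2.35) = +2.21 V.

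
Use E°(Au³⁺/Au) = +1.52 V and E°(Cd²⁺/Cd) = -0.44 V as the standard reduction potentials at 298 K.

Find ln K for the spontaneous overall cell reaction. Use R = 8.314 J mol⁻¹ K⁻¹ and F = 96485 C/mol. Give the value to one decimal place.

458.0

Cathode: Au³⁺/Au; anode: Cd²⁺/Cd. E°cell = (+1.52) − (-0.44) = +1.96 V, with n = 6.
ΔG° = −nFE° = −RT ln K, so ln K = nFE°/(RT) = (6)(96485)(+1.96) / ((8.314)(298)) = 457.974.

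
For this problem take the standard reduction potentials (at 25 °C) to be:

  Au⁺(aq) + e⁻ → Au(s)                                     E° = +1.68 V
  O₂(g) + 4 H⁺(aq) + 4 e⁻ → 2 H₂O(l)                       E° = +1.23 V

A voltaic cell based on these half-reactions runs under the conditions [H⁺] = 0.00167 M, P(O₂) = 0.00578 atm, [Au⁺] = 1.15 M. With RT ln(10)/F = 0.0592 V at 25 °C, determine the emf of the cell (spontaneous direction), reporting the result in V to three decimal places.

+0.651 V

Au⁺/Au is the cathode (higher E°), O₂/H₂O the anode: E°cell = +1.68 − (+1.23) = +0.45 V, n = 4.
Overall: 4 Au⁺(aq) + 2 H₂O(l) → 4 Au(s) + O₂(g) + 4 H⁺(aq)
Q = P(O₂)·[H⁺]^4 / ([Au⁺]^4); log Q = -13.590.
E = E° − (0.0592/n) log Q = +0.45 − (0.0592/4)(-13.590) = +0.651 V.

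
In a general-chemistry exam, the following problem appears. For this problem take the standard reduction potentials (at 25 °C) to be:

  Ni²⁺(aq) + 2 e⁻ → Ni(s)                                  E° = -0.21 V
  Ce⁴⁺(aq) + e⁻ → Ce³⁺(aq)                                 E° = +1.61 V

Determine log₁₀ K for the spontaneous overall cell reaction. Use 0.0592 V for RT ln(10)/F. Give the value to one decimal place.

Cathode: Ce⁴⁺/Ce³⁺; anode: Ni²⁺/Ni. E°cell = +1.82 V, n = 2.
log K = nE°cell / 0.0592 = (2)(+1.82) / 0.0592 = 61.5.

61.5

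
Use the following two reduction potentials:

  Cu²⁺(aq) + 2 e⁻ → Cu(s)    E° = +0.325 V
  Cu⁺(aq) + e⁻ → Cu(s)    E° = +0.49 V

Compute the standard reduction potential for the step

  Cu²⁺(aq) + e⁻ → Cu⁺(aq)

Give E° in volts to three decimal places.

+0.160 V

Sequential free energies add, so n₃E°₃ = n₁E°₁ + n₂E°₂.
With n₃ = 2, and the known step contributing 1×(+0.49) V, the unknown satisfies 1·E° = 2×(+0.325) − 1×(+0.49) = +0.160.
E° = +0.160 / 1 = +0.160 V.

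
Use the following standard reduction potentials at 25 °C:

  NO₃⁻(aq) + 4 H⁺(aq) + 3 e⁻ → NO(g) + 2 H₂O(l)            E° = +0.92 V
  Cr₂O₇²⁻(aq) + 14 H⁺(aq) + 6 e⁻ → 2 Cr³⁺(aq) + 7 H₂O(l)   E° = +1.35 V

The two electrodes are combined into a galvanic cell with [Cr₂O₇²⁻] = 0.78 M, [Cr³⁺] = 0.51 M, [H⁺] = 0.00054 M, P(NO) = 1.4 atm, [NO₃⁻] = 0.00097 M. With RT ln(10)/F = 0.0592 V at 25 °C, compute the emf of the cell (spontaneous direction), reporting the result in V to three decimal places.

Cr₂O₇²⁻/Cr³⁺ is the cathode (higher E°), NO₃⁻/NO the anode: E°cell = +1.35 − (+0.92) = +0.43 V, n = 6.
Overall: Cr₂O₇²⁻(aq) + 6 H⁺(aq) + 2 NO(g) → 2 Cr³⁺(aq) + 3 H₂O(l) + 2 NO₃⁻(aq)
Q = [Cr³⁺]^2·[NO₃⁻]^2 / ([Cr₂O₇²⁻]·[H⁺]^6·P(NO)^2); log Q = 12.810.
E = E° − (0.0592/n) log Q = +0.43 − (0.0592/6)(12.810) = +0.304 V.

+0.304 V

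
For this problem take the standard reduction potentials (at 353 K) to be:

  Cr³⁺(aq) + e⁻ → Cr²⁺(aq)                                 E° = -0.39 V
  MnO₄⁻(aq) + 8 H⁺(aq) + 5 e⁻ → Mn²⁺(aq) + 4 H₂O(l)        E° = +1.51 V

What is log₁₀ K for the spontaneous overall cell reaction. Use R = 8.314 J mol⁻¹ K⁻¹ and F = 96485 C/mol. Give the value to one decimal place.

Cathode: MnO₄⁻/Mn²⁺; anode: Cr³⁺/Cr²⁺. E°cell = (+1.51) − (-0.39) = +1.90 V, with n = 5.
ΔG° = −nFE° = −RT ln K, so ln K = nFE°/(RT) = (5)(96485)(+1.90) / ((8.314)(353)) = 312.319.
log₁₀ K = 312.319 / ln 10 = 135.6.

135.6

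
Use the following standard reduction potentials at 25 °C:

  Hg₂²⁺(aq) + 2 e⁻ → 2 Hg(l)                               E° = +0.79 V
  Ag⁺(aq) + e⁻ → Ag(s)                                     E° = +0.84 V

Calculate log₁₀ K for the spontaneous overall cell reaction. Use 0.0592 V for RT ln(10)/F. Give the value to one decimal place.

1.7

Cathode: Ag⁺/Ag; anode: Hg₂²⁺/Hg. E°cell = +0.05 V, n = 2.
log K = nE°cell / 0.0592 = (2)(+0.05) / 0.0592 = 1.7.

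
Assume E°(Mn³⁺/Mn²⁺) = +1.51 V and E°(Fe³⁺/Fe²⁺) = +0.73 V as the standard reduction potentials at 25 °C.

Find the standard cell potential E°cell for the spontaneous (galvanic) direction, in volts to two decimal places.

+0.78 V

The Mn³⁺/Mn²⁺ couple has the higher reduction potential, so it is the cathode; Fe³⁺/Fe²⁺ is oxidised at the anode.
E°cell = E°(cathode) − E°(anode) = (+1.51) − (+0.73) = +0.78 V.
Since E°cell > 0, the reaction is spontaneous under standard conditions.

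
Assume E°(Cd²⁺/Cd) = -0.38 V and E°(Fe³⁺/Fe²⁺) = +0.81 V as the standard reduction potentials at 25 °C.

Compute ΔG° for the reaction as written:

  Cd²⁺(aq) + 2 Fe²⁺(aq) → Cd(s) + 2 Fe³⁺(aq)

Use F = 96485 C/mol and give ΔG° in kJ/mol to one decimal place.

As written, Cd²⁺/Cd is reduced (cathode) and Fe³⁺/Fe²⁺ is oxidised (anode), so E°cell = (-0.38) − (+0.81) = -1.19 V.
Balancing electrons gives n = 2.
ΔG° = −nFE° = −(2)(96485)(-1.19) = 229,634 J = +229.6 kJ/mol.

+229.6 kJ/mol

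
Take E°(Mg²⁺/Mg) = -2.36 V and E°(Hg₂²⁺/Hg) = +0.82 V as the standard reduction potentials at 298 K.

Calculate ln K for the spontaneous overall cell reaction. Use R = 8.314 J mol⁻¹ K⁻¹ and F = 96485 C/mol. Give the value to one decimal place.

Cathode: Hg₂²⁺/Hg; anode: Mg²⁺/Mg. E°cell = (+0.82) − (-2.36) = +3.18 V, with n = 2.
ΔG° = −nFE° = −RT ln K, so ln K = nFE°/(RT) = (2)(96485)(+3.18) / ((8.314)(298)) = 247.680.

247.7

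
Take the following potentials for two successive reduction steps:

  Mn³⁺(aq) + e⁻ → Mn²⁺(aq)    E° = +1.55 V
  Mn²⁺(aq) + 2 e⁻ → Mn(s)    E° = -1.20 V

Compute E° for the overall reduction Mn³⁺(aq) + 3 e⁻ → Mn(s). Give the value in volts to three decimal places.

Standard free energies of sequential steps add: ΔG°₃ = ΔG°₁ + ΔG°₂, so n₃E°₃ = n₁E°₁ + n₂E°₂.
E°₃ = (1×+1.55 + 2×-1.20) / 3 = (-0.850) / 3 = -0.283 V.

-0.283 V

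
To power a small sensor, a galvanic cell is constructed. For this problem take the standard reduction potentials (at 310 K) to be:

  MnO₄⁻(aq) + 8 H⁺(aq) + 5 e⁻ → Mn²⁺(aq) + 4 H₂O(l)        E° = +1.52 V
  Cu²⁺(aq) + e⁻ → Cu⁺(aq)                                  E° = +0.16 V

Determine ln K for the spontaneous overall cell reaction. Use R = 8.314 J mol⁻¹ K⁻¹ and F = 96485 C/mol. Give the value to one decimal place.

254.6

Cathode: MnO₄⁻/Mn²⁺; anode: Cu²⁺/Cu⁺. E°cell = (+1.52) − (+0.16) = +1.36 V, with n = 5.
ΔG° = −nFE° = −RT ln K, so ln K = nFE°/(RT) = (5)(96485)(+1.36) / ((8.314)(310)) = 254.564.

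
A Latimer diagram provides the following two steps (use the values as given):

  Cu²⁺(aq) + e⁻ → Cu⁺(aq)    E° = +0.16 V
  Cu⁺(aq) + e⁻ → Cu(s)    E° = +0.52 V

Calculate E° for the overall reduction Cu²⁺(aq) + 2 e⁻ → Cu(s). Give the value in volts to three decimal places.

Since ΔG° = −nFE° is additive over sequential reductions, n₃E°₃ = n₁E°₁ + n₂E°₂.
E°₃ = (1×+0.16 + 1×+0.52) / 2 = (+0.680) / 2 = +0.340 V.

+0.340 V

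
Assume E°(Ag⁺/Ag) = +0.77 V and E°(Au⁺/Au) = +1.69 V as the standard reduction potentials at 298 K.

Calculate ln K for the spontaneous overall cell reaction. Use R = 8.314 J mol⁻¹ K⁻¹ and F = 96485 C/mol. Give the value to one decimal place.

Cathode: Au⁺/Au; anode: Ag⁺/Ag. E°cell = (+1.69) − (+0.77) = +0.92 V, with n = 1.
ΔG° = −nFE° = −RT ln K, so ln K = nFE°/(RT) = (1)(96485)(+0.92) / ((8.314)(298)) = 35.828.

35.8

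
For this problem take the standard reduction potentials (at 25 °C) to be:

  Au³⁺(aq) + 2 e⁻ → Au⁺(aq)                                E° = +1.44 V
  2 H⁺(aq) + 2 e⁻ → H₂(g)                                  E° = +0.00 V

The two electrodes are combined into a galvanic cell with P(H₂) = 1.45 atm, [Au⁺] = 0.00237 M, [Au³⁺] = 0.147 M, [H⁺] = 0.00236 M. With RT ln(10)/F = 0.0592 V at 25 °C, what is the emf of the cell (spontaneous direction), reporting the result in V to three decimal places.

Au³⁺/Au⁺ is the cathode (higher E°), H⁺/H₂ the anode: E°cell = +1.44 − (+0.00) = +1.44 V, n = 2.
Overall: Au³⁺(aq) + H₂(g) → Au⁺(aq) + 2 H⁺(aq)
Q = [Au⁺]·[H⁺]^2 / ([Au³⁺]·P(H₂)); log Q = -7.208.
E = E° − (0.0592/n) log Q = +1.44 − (0.0592/2)(-7.208) = +1.653 V.

+1.653 V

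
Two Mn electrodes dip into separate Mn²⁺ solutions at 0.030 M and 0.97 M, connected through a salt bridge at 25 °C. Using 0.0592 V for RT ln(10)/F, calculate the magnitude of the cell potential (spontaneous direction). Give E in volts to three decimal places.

+0.045 V

For a concentration cell E°cell = 0. The 0.97 M side is the cathode (reduction is favoured where [Mn²⁺] is higher).
With n = 2, E = −(0.0592/2) log([Mn²⁺]ₐₙ/[Mn²⁺]꜀ₐₜ) = −(0.0592/2) log(0.03/0.97) = −(0.0592/2)(-1.510) = +0.045 V.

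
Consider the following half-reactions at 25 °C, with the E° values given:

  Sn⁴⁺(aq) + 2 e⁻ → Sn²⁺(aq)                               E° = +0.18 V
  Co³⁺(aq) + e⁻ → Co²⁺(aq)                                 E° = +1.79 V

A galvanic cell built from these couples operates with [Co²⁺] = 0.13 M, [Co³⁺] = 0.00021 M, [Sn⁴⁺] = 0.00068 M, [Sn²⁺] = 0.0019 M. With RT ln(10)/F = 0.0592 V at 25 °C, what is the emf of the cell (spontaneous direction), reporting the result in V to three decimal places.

Co³⁺/Co²⁺ is the cathode (higher E°), Sn⁴⁺/Sn²⁺ the anode: E°cell = +1.79 − (+0.18) = +1.61 V, n = 2.
Overall: 2 Co³⁺(aq) + Sn²⁺(aq) → 2 Co²⁺(aq) + Sn⁴⁺(aq)
Q = [Co²⁺]^2·[Sn⁴⁺] / ([Co³⁺]^2·[Sn²⁺]); log Q = 5.137.
E = E° − (0.0592/n) log Q = +1.61 − (0.0592/2)(5.137) = +1.458 V.

+1.458 V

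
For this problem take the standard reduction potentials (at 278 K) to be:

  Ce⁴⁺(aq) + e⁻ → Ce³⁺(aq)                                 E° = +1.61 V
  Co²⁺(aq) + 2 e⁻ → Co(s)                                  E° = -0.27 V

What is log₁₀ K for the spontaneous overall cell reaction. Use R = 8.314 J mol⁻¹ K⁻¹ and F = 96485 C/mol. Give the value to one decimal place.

68.2

Cathode: Ce⁴⁺/Ce³⁺; anode: Co²⁺/Co. E°cell = (+1.61) − (-0.27) = +1.88 V, with n = 2.
ΔG° = −nFE° = −RT ln K, so ln K = nFE°/(RT) = (2)(96485)(+1.88) / ((8.314)(278)) = 156.961.
log₁₀ K = 156.961 / ln 10 = 68.2.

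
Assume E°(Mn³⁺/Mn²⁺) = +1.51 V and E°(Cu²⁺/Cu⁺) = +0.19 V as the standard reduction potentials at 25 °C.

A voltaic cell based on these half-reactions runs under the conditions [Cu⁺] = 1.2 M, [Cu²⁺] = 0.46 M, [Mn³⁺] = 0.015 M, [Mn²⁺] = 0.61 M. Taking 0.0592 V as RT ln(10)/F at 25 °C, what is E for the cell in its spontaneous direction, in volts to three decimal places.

+1.249 V

Mn³⁺/Mn²⁺ is the cathode (higher E°), Cu²⁺/Cu⁺ the anode: E°cell = +1.51 − (+0.19) = +1.32 V, n = 1.
Overall: Mn³⁺(aq) + Cu⁺(aq) → Mn²⁺(aq) + Cu²⁺(aq)
Q = [Mn²⁺]·[Cu²⁺] / ([Mn³⁺]·[Cu⁺]); log Q = 1.193.
E = E° − (0.0592/n) log Q = +1.32 − (0.0592/1)(1.193) = +1.249 V.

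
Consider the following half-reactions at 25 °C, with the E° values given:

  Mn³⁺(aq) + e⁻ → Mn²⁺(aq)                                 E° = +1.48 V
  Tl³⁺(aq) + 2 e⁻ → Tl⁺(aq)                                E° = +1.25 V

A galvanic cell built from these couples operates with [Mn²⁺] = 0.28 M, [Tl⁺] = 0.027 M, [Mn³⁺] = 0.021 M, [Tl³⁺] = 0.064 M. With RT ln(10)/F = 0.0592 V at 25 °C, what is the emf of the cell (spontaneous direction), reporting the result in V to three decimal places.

Mn³⁺/Mn²⁺ is the cathode (higher E°), Tl³⁺/Tl⁺ the anode: E°cell = +1.48 − (+1.25) = +0.23 V, n = 2.
Overall: 2 Mn³⁺(aq) + Tl⁺(aq) → 2 Mn²⁺(aq) + Tl³⁺(aq)
Q = [Mn²⁺]^2·[Tl³⁺] / ([Mn³⁺]^2·[Tl⁺]); log Q = 2.625.
E = E° − (0.0592/n) log Q = +0.23 − (0.0592/2)(2.625) = +0.152 V.

+0.152 V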